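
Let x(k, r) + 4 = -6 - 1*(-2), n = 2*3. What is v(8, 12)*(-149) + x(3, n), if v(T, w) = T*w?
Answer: -14312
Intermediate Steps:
n = 6
x(k, r) = -8 (x(k, r) = -4 + (-6 - 1*(-2)) = -4 + (-6 + 2) = -4 - 4 = -8)
v(8, 12)*(-149) + x(3, n) = (8*12)*(-149) - 8 = 96*(-149) - 8 = -14304 - 8 = -14312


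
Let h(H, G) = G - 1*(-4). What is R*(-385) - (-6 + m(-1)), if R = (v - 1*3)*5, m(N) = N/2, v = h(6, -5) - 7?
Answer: 42363/2 ≈ 21182.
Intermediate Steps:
h(H, G) = 4 + G (h(H, G) = G + 4 = 4 + G)
v = -8 (v = (4 - 5) - 7 = -1 - 7 = -8)
m(N) = N/2 (m(N) = N*(½) = N/2)
R = -55 (R = (-8 - 1*3)*5 = (-8 - 3)*5 = -11*5 = -55)
R*(-385) - (-6 + m(-1)) = -55*(-385) - (-6 + (½)*(-1)) = 21175 - (-6 - ½) = 21175 - 1*(-13/2) = 21175 + 13/2 = 42363/2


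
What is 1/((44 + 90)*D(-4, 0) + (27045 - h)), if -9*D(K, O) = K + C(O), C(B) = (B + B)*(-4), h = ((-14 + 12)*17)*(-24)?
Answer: 9/236597 ≈ 3.8039e-5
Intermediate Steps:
h = 816 (h = -2*17*(-24) = -34*(-24) = 816)
C(B) = -8*B (C(B) = (2*B)*(-4) = -8*B)
D(K, O) = -K/9 + 8*O/9 (D(K, O) = -(K - 8*O)/9 = -K/9 + 8*O/9)
1/((44 + 90)*D(-4, 0) + (27045 - h)) = 1/((44 + 90)*(-⅑*(-4) + (8/9)*0) + (27045 - 1*816)) = 1/(134*(4/9 + 0) + (27045 - 816)) = 1/(134*(4/9) + 26229) = 1/(536/9 + 26229) = 1/(236597/9) = 9/236597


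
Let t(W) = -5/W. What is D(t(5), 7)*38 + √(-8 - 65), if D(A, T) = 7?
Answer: 266 + I*√73 ≈ 266.0 + 8.544*I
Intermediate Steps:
D(t(5), 7)*38 + √(-8 - 65) = 7*38 + √(-8 - 65) = 266 + √(-73) = 266 + I*√73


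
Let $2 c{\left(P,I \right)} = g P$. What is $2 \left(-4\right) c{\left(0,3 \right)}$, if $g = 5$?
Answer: $0$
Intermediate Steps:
$c{\left(P,I \right)} = \frac{5 P}{2}$
$2 \left(-4\right) c{\left(0,3 \right)} = 2 \left(-4\right) \frac{5}{2} \cdot 0 = \left(-8\right) 0 = 0$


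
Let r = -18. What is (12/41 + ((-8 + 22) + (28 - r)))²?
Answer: 6110784/1681 ≈ 3635.2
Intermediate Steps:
(12/41 + ((-8 + 22) + (28 - r)))² = (12/41 + ((-8 + 22) + (28 - 1*(-18))))² = (12*(1/41) + (14 + (28 + 18)))² = (12/41 + (14 + 46))² = (12/41 + 60)² = (2472/41)² = 6110784/1681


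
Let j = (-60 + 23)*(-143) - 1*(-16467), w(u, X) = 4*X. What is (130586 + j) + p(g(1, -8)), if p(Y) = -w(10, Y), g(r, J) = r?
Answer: 152340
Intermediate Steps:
p(Y) = -4*Y
j = 21758 (j = -37*(-143) + 16467 = 5291 + 16467 = 21758)
(130586 + j) + p(g(1, -8)) = (130586 + 21758) - 4*1 = 152344 - 4 = 152340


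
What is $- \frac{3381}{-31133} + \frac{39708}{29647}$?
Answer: $\frac{1336465671}{923000051} \approx 1.448$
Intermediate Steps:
$- \frac{3381}{-31133} + \frac{39708}{29647} = \left(-3381\right) \left(- \frac{1}{31133}\right) + 39708 \cdot \frac{1}{29647} = \frac{3381}{31133} + \frac{39708}{29647} = \frac{1336465671}{923000051}$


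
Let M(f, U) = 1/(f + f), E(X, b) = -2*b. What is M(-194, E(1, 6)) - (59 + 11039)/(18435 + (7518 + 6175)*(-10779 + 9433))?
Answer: -14106319/7143989084 ≈ -0.0019746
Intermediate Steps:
M(f, U) = 1/(2*f)
M(-194, E(1, 6)) - (59 + 11039)/(18435 + (7518 + 6175)*(-10779 + 9433)) = (1/2)/(-194) - (59 + 11039)/(18435 + (7518 + 6175)*(-10779 + 9433)) = (1/2)*(-1/194) - 11098/(18435 + 13693*(-1346)) = -1/388 - 11098/(18435 - 18430778) = -1/388 - 11098/(-18412343) = -1/388 - 11098*(-1)/18412343 = -1/388 - 1*(-11098/18412343) = -1/388 + 11098/18412343 = -14106319/7143989084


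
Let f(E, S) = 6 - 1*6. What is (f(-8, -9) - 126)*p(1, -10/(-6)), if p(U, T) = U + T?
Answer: -336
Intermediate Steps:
f(E, S) = 0 (f(E, S) = 6 - 6 = 0)
p(U, T) = T + U
(f(-8, -9) - 126)*p(1, -10/(-6)) = (0 - 126)*(-10/(-6) + 1) = -126*(-10*(-1/6) + 1) = -126*(5/3 + 1) = -126*8/3 = -336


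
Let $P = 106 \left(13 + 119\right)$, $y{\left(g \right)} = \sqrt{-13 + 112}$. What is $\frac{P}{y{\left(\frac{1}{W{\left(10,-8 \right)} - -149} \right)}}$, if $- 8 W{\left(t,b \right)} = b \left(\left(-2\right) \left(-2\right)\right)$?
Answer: $424 \sqrt{11} \approx 1406.2$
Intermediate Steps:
$W{\left(t,b \right)} = - \frac{b}{2}$ ($W{\left(t,b \right)} = - \frac{b \left(\left(-2\right) \left(-2\right)\right)}{8} = - \frac{b 4}{8} = - \frac{4 b}{8} = - \frac{b}{2}$)
$y{\left(g \right)} = 3 \sqrt{11}$ ($y{\left(g \right)} = \sqrt{99} = 3 \sqrt{11}$)
$P = 13992$ ($P = 106 \cdot 132 = 13992$)
$\frac{P}{y{\left(\frac{1}{W{\left(10,-8 \right)} - -149} \right)}} = \frac{13992}{3 \sqrt{11}} = 13992 \frac{\sqrt{11}}{33} = 424 \sqrt{11}$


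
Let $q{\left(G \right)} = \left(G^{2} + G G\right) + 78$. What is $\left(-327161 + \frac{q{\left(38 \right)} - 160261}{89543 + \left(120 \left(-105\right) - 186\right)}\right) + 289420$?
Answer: $- \frac{2897043232}{76757} \approx -37743.0$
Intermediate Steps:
$q{\left(G \right)} = 78 + 2 G^{2}$ ($q{\left(G \right)} = \left(G^{2} + G^{2}\right) + 78 = 2 G^{2} + 78 = 78 + 2 G^{2}$)
$\left(-327161 + \frac{q{\left(38 \right)} - 160261}{89543 + \left(120 \left(-105\right) - 186\right)}\right) + 289420 = \left(-327161 + \frac{\left(78 + 2 \cdot 38^{2}\right) - 160261}{89543 + \left(120 \left(-105\right) - 186\right)}\right) + 289420 = \left(-327161 + \frac{\left(78 + 2 \cdot 1444\right) - 160261}{89543 - 12786}\right) + 289420 = \left(-327161 + \frac{\left(78 + 2888\right) - 160261}{89543 - 12786}\right) + 289420 = \left(-327161 + \frac{2966 - 160261}{76757}\right) + 289420 = \left(-327161 - \frac{157295}{76757}\right) + 289420 = - \frac{25112054172}{76757} + 289420 = - \frac{2897043232}{76757}$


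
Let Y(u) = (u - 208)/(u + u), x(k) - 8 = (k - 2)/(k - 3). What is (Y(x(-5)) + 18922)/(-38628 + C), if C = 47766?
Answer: 2685331/1297596 ≈ 2.0695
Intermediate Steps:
x(k) = 8 + (-2 + k)/(-3 + k) (x(k) = 8 + (k - 2)/(k - 3) = 8 + (-2 + k)/(-3 + k))
Y(u) = (-208 + u)/(2*u) (Y(u) = (-208 + u)/((2*u)) = (-208 + u)*(1/(2*u)) = (-208 + u)/(2*u))
(Y(x(-5)) + 18922)/(-38628 + C) = ((-208 + (-26 + 9*(-5))/(-3 - 5))/(2*(((-26 + 9*(-5))/(-3 - 5)))) + 18922)/(-38628 + 47766) = ((-208 + (-26 - 45)/(-8))/(2*(((-26 - 45)/(-8)))) + 18922)/9138 = ((-208 - ⅛*(-71))/(2*((-⅛*(-71)))) + 18922)*(1/9138) = ((-208 + 71/8)/(2*(71/8)) + 18922)*(1/9138) = ((½)*(8/71)*(-1593/8) + 18922)*(1/9138) = (-1593/142 + 18922)*(1/9138) = (2685331/142)*(1/9138) = 2685331/1297596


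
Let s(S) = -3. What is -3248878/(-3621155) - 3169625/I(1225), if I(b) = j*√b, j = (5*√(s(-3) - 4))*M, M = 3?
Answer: 3248878/3621155 + 126785*I*√7/147 ≈ 0.89719 + 2281.9*I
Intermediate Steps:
j = 15*I*√7 (j = (5*√(-3 - 4))*3 = (5*√(-7))*3 = (5*(I*√7))*3 = (5*I*√7)*3 = 15*I*√7 ≈ 39.686*I)
I(b) = 15*I*√7*√b (I(b) = (15*I*√7)*√b = 15*I*√7*√b)
-3248878/(-3621155) - 3169625/I(1225) = -3248878/(-3621155) - 3169625*(-I*√7/3675) = -3248878*(-1/3621155) - 3169625*(-I*√7/3675) = 3248878/3621155 - 3169625*(-I*√7/3675) = 3248878/3621155 - (-126785)*I*√7/147 = 3248878/3621155 + 126785*I*√7/147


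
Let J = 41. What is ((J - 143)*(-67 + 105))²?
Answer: 15023376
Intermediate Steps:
((J - 143)*(-67 + 105))² = ((41 - 143)*(-67 + 105))² = (-102*38)² = (-3876)² = 15023376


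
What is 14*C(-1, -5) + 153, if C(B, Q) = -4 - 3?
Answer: 55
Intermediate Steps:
C(B, Q) = -7
14*C(-1, -5) + 153 = 14*(-7) + 153 = -98 + 153 = 55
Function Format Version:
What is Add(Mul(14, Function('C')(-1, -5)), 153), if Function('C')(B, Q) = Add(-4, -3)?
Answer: 55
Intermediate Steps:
Function('C')(B, Q) = -7
Add(Mul(14, Function('C')(-1, -5)), 153) = Add(Mul(14, -7), 153) = Add(-98, 153) = 55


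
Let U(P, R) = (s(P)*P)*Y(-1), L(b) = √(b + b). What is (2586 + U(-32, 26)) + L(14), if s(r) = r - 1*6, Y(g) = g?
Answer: 1370 + 2*√7 ≈ 1375.3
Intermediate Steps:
L(b) = √2*√b (L(b) = √(2*b) = √2*√b)
s(r) = -6 + r (s(r) = r - 6 = -6 + r)
U(P, R) = -P*(-6 + P) (U(P, R) = ((-6 + P)*P)*(-1) = (P*(-6 + P))*(-1) = -P*(-6 + P))
(2586 + U(-32, 26)) + L(14) = (2586 - 32*(6 - 1*(-32))) + √2*√14 = (2586 - 32*(6 + 32)) + 2*√7 = (2586 - 32*38) + 2*√7 = (2586 - 1216) + 2*√7 = 1370 + 2*√7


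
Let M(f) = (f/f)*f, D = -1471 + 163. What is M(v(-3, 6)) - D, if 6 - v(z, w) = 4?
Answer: 1310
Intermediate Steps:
v(z, w) = 2 (v(z, w) = 6 - 1*4 = 6 - 4 = 2)
D = -1308
M(f) = f (M(f) = 1*f = f)
M(v(-3, 6)) - D = 2 - 1*(-1308) = 2 + 1308 = 1310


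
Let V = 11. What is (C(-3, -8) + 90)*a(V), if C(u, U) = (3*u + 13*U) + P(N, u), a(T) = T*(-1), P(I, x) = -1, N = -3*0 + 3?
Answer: 264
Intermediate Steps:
N = 3 (N = 0 + 3 = 3)
a(T) = -T
C(u, U) = -1 + 3*u + 13*U (C(u, U) = (3*u + 13*U) - 1 = -1 + 3*u + 13*U)
(C(-3, -8) + 90)*a(V) = ((-1 + 3*(-3) + 13*(-8)) + 90)*(-1*11) = ((-1 - 9 - 104) + 90)*(-11) = (-114 + 90)*(-11) = -24*(-11) = 264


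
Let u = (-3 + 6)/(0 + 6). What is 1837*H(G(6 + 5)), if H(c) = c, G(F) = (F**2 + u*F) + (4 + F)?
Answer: 519871/2 ≈ 2.5994e+5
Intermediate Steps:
u = 1/2 (u = 3/6 = 3*(1/6) = 1/2 ≈ 0.50000)
G(F) = 4 + F**2 + 3*F/2 (G(F) = (F**2 + F/2) + (4 + F) = 4 + F**2 + 3*F/2)
1837*H(G(6 + 5)) = 1837*(4 + (6 + 5)**2 + 3*(6 + 5)/2) = 1837*(4 + 11**2 + (3/2)*11) = 1837*(4 + 121 + 33/2) = 1837*(283/2) = 519871/2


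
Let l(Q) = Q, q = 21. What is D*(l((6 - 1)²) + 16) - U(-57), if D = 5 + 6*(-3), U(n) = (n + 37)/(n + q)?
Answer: -4802/9 ≈ -533.56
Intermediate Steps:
U(n) = (37 + n)/(21 + n) (U(n) = (n + 37)/(n + 21) = (37 + n)/(21 + n))
D = -13 (D = 5 - 18 = -13)
D*(l((6 - 1)²) + 16) - U(-57) = -13*((6 - 1)² + 16) - (37 - 57)/(21 - 57) = -13*(5² + 16) - (-20)/(-36) = -13*(25 + 16) - (-1)*(-20)/36 = -13*41 - 1*5/9 = -533 - 5/9 = -4802/9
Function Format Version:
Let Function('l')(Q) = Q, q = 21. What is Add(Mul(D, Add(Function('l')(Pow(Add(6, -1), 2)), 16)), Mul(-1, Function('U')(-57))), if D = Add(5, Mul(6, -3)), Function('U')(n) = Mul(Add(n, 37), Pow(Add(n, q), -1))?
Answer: Rational(-4802, 9) ≈ -533.56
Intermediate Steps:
Function('U')(n) = Mul(Pow(Add(21, n), -1), Add(37, n)) (Function('U')(n) = Mul(Add(n, 37), Pow(Add(n, 21), -1)) = Mul(Add(37, n), Pow(Add(21, n), -1)) = Mul(Pow(Add(21, n), -1), Add(37, n)))
D = -13 (D = Add(5, -18) = -13)
Add(Mul(D, Add(Function('l')(Pow(Add(6, -1), 2)), 16)), Mul(-1, Function('U')(-57))) = Add(Mul(-13, Add(Pow(Add(6, -1), 2), 16)), Mul(-1, Mul(Pow(Add(21, -57), -1), Add(37, -57)))) = Add(Mul(-13, Add(Pow(5, 2), 16)), Mul(-1, Mul(Pow(-36, -1), -20))) = Add(Mul(-13, Add(25, 16)), Mul(-1, Mul(Rational(-1, 36), -20))) = Add(Mul(-13, 41), Mul(-1, Rational(5, 9))) = Add(-533, Rational(-5, 9)) = Rational(-4802, 9)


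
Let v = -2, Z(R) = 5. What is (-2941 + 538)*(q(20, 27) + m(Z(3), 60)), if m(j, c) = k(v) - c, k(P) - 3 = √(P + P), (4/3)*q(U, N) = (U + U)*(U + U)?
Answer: -2746629 - 4806*I ≈ -2.7466e+6 - 4806.0*I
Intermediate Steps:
q(U, N) = 3*U² (q(U, N) = 3*((U + U)*(U + U))/4 = 3*((2*U)*(2*U))/4 = 3*(4*U²)/4 = 3*U²)
k(P) = 3 + √2*√P (k(P) = 3 + √(P + P) = 3 + √(2*P) = 3 + √2*√P)
m(j, c) = 3 - c + 2*I (m(j, c) = (3 + √2*√(-2)) - c = (3 + √2*(I*√2)) - c = (3 + 2*I) - c = 3 - c + 2*I)
(-2941 + 538)*(q(20, 27) + m(Z(3), 60)) = (-2941 + 538)*(3*20² + (3 - 1*60 + 2*I)) = -2403*(3*400 + (3 - 60 + 2*I)) = -2403*(1200 + (-57 + 2*I)) = -2403*(1143 + 2*I) = -2746629 - 4806*I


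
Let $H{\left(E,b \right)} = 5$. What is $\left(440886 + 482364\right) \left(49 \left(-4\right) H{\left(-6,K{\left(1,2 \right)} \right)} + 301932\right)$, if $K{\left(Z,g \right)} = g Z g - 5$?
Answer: $277853934000$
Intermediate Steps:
$K{\left(Z,g \right)} = -5 + Z g^{2}$ ($K{\left(Z,g \right)} = Z g g - 5 = Z g^{2} - 5 = -5 + Z g^{2}$)
$\left(440886 + 482364\right) \left(49 \left(-4\right) H{\left(-6,K{\left(1,2 \right)} \right)} + 301932\right) = \left(440886 + 482364\right) \left(49 \left(-4\right) 5 + 301932\right) = 923250 \left(\left(-196\right) 5 + 301932\right) = 923250 \left(-980 + 301932\right) = 923250 \cdot 300952 = 277853934000$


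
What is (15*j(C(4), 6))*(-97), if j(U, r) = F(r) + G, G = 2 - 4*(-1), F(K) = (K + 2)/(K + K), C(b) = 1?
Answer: -9700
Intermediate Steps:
F(K) = (2 + K)/(2*K) (F(K) = (2 + K)/((2*K)) = (2 + K)*(1/(2*K)) = (2 + K)/(2*K))
G = 6 (G = 2 + 4 = 6)
j(U, r) = 6 + (2 + r)/(2*r) (j(U, r) = (2 + r)/(2*r) + 6 = 6 + (2 + r)/(2*r))
(15*j(C(4), 6))*(-97) = (15*(13/2 + 1/6))*(-97) = (15*(13/2 + ⅙))*(-97) = (15*(20/3))*(-97) = 100*(-97) = -9700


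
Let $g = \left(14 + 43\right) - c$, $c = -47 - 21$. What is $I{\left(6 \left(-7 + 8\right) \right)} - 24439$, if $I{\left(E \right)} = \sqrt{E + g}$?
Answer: $-24439 + \sqrt{131} \approx -24428.0$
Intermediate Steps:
$c = -68$
$g = 125$ ($g = \left(14 + 43\right) - -68 = 57 + 68 = 125$)
$I{\left(E \right)} = \sqrt{125 + E}$ ($I{\left(E \right)} = \sqrt{E + 125} = \sqrt{125 + E}$)
$I{\left(6 \left(-7 + 8\right) \right)} - 24439 = \sqrt{125 + 6 \left(-7 + 8\right)} - 24439 = \sqrt{125 + 6 \cdot 1} - 24439 = \sqrt{125 + 6} - 24439 = \sqrt{131} - 24439 = -24439 + \sqrt{131}$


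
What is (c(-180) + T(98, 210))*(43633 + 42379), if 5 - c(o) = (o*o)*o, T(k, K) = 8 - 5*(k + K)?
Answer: 501490643676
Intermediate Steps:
T(k, K) = 8 - 5*K - 5*k (T(k, K) = 8 - 5*(K + k) = 8 + (-5*K - 5*k) = 8 - 5*K - 5*k)
c(o) = 5 - o**3 (c(o) = 5 - o*o*o = 5 - o**2*o = 5 - o**3)
(c(-180) + T(98, 210))*(43633 + 42379) = ((5 - 1*(-180)**3) + (8 - 5*210 - 5*98))*(43633 + 42379) = ((5 - 1*(-5832000)) + (8 - 1050 - 490))*86012 = ((5 + 5832000) - 1532)*86012 = (5832005 - 1532)*86012 = 5830473*86012 = 501490643676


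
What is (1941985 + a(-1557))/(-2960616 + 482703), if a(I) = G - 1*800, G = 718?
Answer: -647301/825971 ≈ -0.78368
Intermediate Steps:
a(I) = -82 (a(I) = 718 - 1*800 = 718 - 800 = -82)
(1941985 + a(-1557))/(-2960616 + 482703) = (1941985 - 82)/(-2960616 + 482703) = 1941903/(-2477913) = 1941903*(-1/2477913) = -647301/825971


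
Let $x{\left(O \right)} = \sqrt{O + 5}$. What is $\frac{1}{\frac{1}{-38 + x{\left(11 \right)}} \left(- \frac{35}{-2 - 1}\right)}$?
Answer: $- \frac{102}{35} \approx -2.9143$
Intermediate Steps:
$x{\left(O \right)} = \sqrt{5 + O}$
$\frac{1}{\frac{1}{-38 + x{\left(11 \right)}} \left(- \frac{35}{-2 - 1}\right)} = \frac{1}{\frac{1}{-38 + \sqrt{5 + 11}} \left(- \frac{35}{-2 - 1}\right)} = \frac{1}{\frac{1}{-38 + \sqrt{16}} \left(- \frac{35}{-3}\right)} = \frac{1}{\frac{1}{-38 + 4} \left(\left(-35\right) \left(- \frac{1}{3}\right)\right)} = \frac{1}{\frac{1}{-34} \cdot \frac{35}{3}} = \frac{1}{\left(- \frac{1}{34}\right) \frac{35}{3}} = \frac{1}{- \frac{35}{102}} = - \frac{102}{35}$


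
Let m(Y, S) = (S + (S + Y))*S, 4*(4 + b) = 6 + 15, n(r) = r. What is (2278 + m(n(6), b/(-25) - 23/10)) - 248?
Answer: 405389/200 ≈ 2026.9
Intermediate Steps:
b = 5/4 (b = -4 + (6 + 15)/4 = -4 + (1/4)*21 = -4 + 21/4 = 5/4 ≈ 1.2500)
m(Y, S) = S*(Y + 2*S) (m(Y, S) = (Y + 2*S)*S = S*(Y + 2*S))
(2278 + m(n(6), b/(-25) - 23/10)) - 248 = (2278 + ((5/4)/(-25) - 23/10)*(6 + 2*((5/4)/(-25) - 23/10))) - 248 = (2278 + ((5/4)*(-1/25) - 23*1/10)*(6 + 2*((5/4)*(-1/25) - 23*1/10))) - 248 = (2278 + (-1/20 - 23/10)*(6 + 2*(-1/20 - 23/10))) - 248 = (2278 - 47*(6 + 2*(-47/20))/20) - 248 = (2278 - 47*(6 - 47/10)/20) - 248 = (2278 - 47/20*13/10) - 248 = (2278 - 611/200) - 248 = 454989/200 - 248 = 405389/200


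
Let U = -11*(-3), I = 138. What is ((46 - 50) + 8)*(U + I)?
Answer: 684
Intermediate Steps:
U = 33
((46 - 50) + 8)*(U + I) = ((46 - 50) + 8)*(33 + 138) = (-4 + 8)*171 = 4*171 = 684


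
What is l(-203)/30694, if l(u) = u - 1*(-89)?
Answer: -57/15347 ≈ -0.0037141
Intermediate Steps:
l(u) = 89 + u (l(u) = u + 89 = 89 + u)
l(-203)/30694 = (89 - 203)/30694 = -114*1/30694 = -57/15347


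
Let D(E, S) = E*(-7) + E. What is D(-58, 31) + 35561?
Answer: 35909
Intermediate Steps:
D(E, S) = -6*E (D(E, S) = -7*E + E = -6*E)
D(-58, 31) + 35561 = -6*(-58) + 35561 = 348 + 35561 = 35909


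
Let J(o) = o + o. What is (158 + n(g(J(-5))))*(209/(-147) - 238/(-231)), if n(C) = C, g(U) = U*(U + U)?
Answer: -75538/539 ≈ -140.14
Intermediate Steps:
J(o) = 2*o
g(U) = 2*U**2 (g(U) = U*(2*U) = 2*U**2)
(158 + n(g(J(-5))))*(209/(-147) - 238/(-231)) = (158 + 2*(2*(-5))**2)*(209/(-147) - 238/(-231)) = (158 + 2*(-10)**2)*(209*(-1/147) - 238*(-1/231)) = (158 + 2*100)*(-209/147 + 34/33) = (158 + 200)*(-211/539) = 358*(-211/539) = -75538/539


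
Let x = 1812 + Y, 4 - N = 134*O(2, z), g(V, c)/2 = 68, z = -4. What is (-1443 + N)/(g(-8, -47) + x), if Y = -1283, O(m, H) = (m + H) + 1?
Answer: -261/133 ≈ -1.9624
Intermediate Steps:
g(V, c) = 136 (g(V, c) = 2*68 = 136)
O(m, H) = 1 + H + m (O(m, H) = (H + m) + 1 = 1 + H + m)
N = 138 (N = 4 - 134*(1 - 4 + 2) = 4 - 134*(-1) = 4 - 1*(-134) = 4 + 134 = 138)
x = 529 (x = 1812 - 1283 = 529)
(-1443 + N)/(g(-8, -47) + x) = (-1443 + 138)/(136 + 529) = -1305/665 = -1305*1/665 = -261/133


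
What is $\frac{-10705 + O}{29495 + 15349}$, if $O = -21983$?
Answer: $- \frac{2724}{3737} \approx -0.72893$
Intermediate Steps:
$\frac{-10705 + O}{29495 + 15349} = \frac{-10705 - 21983}{29495 + 15349} = - \frac{32688}{44844} = \left(-32688\right) \frac{1}{44844} = - \frac{2724}{3737}$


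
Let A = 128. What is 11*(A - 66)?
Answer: 682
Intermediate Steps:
11*(A - 66) = 11*(128 - 66) = 11*62 = 682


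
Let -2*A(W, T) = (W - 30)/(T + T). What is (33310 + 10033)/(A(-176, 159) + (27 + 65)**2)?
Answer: 13783074/2691655 ≈ 5.1207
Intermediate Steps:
A(W, T) = -(-30 + W)/(4*T) (A(W, T) = -(W - 30)/(2*(T + T)) = -(-30 + W)/(2*(2*T)) = -(-30 + W)*1/(2*T)/2 = -(-30 + W)/(4*T))
(33310 + 10033)/(A(-176, 159) + (27 + 65)**2) = (33310 + 10033)/((1/4)*(30 - 1*(-176))/159 + (27 + 65)**2) = 43343/((1/4)*(1/159)*(30 + 176) + 92**2) = 43343/((1/4)*(1/159)*206 + 8464) = 43343/(103/318 + 8464) = 43343/(2691655/318) = 43343*(318/2691655) = 13783074/2691655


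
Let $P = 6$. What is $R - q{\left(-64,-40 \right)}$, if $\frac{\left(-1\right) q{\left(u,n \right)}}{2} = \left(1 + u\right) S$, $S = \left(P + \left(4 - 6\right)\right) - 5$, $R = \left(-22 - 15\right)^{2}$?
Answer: $1495$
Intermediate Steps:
$R = 1369$ ($R = \left(-37\right)^{2} = 1369$)
$S = -1$ ($S = \left(6 + \left(4 - 6\right)\right) - 5 = \left(6 - 2\right) - 5 = 4 - 5 = -1$)
$q{\left(u,n \right)} = 2 + 2 u$ ($q{\left(u,n \right)} = - 2 \left(1 + u\right) \left(-1\right) = - 2 \left(-1 - u\right) = 2 + 2 u$)
$R - q{\left(-64,-40 \right)} = 1369 - \left(2 + 2 \left(-64\right)\right) = 1369 - \left(2 - 128\right) = 1369 - -126 = 1369 + 126 = 1495$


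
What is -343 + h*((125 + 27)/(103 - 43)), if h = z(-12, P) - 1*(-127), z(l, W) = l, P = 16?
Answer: -155/3 ≈ -51.667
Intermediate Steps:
h = 115 (h = -12 - 1*(-127) = -12 + 127 = 115)
-343 + h*((125 + 27)/(103 - 43)) = -343 + 115*((125 + 27)/(103 - 43)) = -343 + 115*(152/60) = -343 + 115*(152*(1/60)) = -343 + 115*(38/15) = -343 + 874/3 = -155/3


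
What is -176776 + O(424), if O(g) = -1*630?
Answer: -177406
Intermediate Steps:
O(g) = -630
-176776 + O(424) = -176776 - 630 = -177406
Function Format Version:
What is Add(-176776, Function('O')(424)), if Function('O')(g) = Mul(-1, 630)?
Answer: -177406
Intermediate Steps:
Function('O')(g) = -630
Add(-176776, Function('O')(424)) = Add(-176776, -630) = -177406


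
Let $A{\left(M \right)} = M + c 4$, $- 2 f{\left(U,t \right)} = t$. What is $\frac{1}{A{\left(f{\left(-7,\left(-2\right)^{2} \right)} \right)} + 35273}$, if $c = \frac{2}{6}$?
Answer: $\frac{3}{105817} \approx 2.8351 \cdot 10^{-5}$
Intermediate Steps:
$c = \frac{1}{3}$ ($c = 2 \cdot \frac{1}{6} = \frac{1}{3} \approx 0.33333$)
$f{\left(U,t \right)} = - \frac{t}{2}$
$A{\left(M \right)} = \frac{4}{3} + M$ ($A{\left(M \right)} = M + \frac{1}{3} \cdot 4 = M + \frac{4}{3} = \frac{4}{3} + M$)
$\frac{1}{A{\left(f{\left(-7,\left(-2\right)^{2} \right)} \right)} + 35273} = \frac{1}{\left(\frac{4}{3} - \frac{\left(-2\right)^{2}}{2}\right) + 35273} = \frac{1}{\left(\frac{4}{3} - 2\right) + 35273} = \frac{1}{- \frac{2}{3} + 35273} = \frac{1}{\frac{105817}{3}} = \frac{3}{105817}$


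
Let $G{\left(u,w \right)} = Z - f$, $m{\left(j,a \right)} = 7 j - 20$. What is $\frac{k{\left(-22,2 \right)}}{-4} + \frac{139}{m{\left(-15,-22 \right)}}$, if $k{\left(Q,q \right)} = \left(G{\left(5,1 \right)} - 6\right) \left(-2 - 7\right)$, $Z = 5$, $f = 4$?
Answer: $- \frac{6181}{500} \approx -12.362$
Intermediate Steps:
$m{\left(j,a \right)} = -20 + 7 j$
$G{\left(u,w \right)} = 1$ ($G{\left(u,w \right)} = 5 - 4 = 1$)
$k{\left(Q,q \right)} = 45$ ($k{\left(Q,q \right)} = \left(1 - 6\right) \left(-2 - 7\right) = \left(-5\right) \left(-9\right) = 45$)
$\frac{k{\left(-22,2 \right)}}{-4} + \frac{139}{m{\left(-15,-22 \right)}} = \frac{45}{-4} + \frac{139}{-20 + 7 \left(-15\right)} = 45 \left(- \frac{1}{4}\right) + \frac{139}{-20 - 105} = - \frac{45}{4} + \frac{139}{-125} = - \frac{45}{4} + 139 \left(- \frac{1}{125}\right) = - \frac{45}{4} - \frac{139}{125} = - \frac{6181}{500}$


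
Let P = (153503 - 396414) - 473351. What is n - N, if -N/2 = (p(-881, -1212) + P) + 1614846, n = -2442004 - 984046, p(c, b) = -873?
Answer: -1630628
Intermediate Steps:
P = -716262 (P = -242911 - 473351 = -716262)
n = -3426050
N = -1795422 (N = -2*((-873 - 716262) + 1614846) = -2*(-717135 + 1614846) = -2*897711 = -1795422)
n - N = -3426050 - 1*(-1795422) = -3426050 + 1795422 = -1630628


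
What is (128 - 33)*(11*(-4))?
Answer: -4180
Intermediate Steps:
(128 - 33)*(11*(-4)) = 95*(-44) = -4180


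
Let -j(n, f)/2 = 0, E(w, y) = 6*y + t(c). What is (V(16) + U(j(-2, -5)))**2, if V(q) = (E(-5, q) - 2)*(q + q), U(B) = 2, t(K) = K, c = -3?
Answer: 8491396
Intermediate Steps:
E(w, y) = -3 + 6*y (E(w, y) = 6*y - 3 = -3 + 6*y)
j(n, f) = 0 (j(n, f) = -2*0 = 0)
V(q) = 2*q*(-5 + 6*q) (V(q) = ((-3 + 6*q) - 2)*(q + q) = (-5 + 6*q)*(2*q) = 2*q*(-5 + 6*q))
(V(16) + U(j(-2, -5)))**2 = (2*16*(-5 + 6*16) + 2)**2 = (2*16*(-5 + 96) + 2)**2 = (2*16*91 + 2)**2 = (2912 + 2)**2 = 2914**2 = 8491396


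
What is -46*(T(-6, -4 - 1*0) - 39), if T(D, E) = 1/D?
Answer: 5405/3 ≈ 1801.7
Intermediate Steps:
-46*(T(-6, -4 - 1*0) - 39) = -46*(1/(-6) - 39) = -46*(-⅙ - 39) = -46*(-235/6) = 5405/3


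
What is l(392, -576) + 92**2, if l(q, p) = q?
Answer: 8856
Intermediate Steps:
l(392, -576) + 92**2 = 392 + 92**2 = 392 + 8464 = 8856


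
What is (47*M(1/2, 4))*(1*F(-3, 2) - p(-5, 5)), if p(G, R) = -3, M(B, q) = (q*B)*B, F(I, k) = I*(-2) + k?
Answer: 517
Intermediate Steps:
F(I, k) = k - 2*I (F(I, k) = -2*I + k = k - 2*I)
M(B, q) = q*B**2 (M(B, q) = (B*q)*B = q*B**2)
(47*M(1/2, 4))*(1*F(-3, 2) - p(-5, 5)) = (47*(4*(1/2)**2))*(1*(2 - 2*(-3)) - 1*(-3)) = (47*(4*(1*(1/2))**2))*(1*(2 + 6) + 3) = (47*(4*(1/2)**2))*(1*8 + 3) = (47*(4*(1/4)))*(8 + 3) = (47*1)*11 = 47*11 = 517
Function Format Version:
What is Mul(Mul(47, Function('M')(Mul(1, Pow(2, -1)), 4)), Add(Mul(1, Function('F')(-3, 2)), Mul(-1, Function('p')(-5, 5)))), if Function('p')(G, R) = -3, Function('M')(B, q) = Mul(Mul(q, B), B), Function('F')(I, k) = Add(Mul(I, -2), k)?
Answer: 517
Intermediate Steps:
Function('F')(I, k) = Add(k, Mul(-2, I)) (Function('F')(I, k) = Add(Mul(-2, I), k) = Add(k, Mul(-2, I)))
Function('M')(B, q) = Mul(q, Pow(B, 2)) (Function('M')(B, q) = Mul(Mul(B, q), B) = Mul(q, Pow(B, 2)))
Mul(Mul(47, Function('M')(Mul(1, Pow(2, -1)), 4)), Add(Mul(1, Function('F')(-3, 2)), Mul(-1, Function('p')(-5, 5)))) = Mul(Mul(47, Mul(4, Pow(Mul(1, Pow(2, -1)), 2))), Add(Mul(1, Add(2, Mul(-2, -3))), Mul(-1, -3))) = Mul(Mul(47, Mul(4, Pow(Mul(1, Rational(1, 2)), 2))), Add(Mul(1, Add(2, 6)), 3)) = Mul(Mul(47, Mul(4, Pow(Rational(1, 2), 2))), Add(Mul(1, 8), 3)) = Mul(Mul(47, Mul(4, Rational(1, 4))), Add(8, 3)) = Mul(Mul(47, 1), 11) = Mul(47, 11) = 517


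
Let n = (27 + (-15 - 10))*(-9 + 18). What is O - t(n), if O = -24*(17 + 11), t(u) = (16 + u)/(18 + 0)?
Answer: -6065/9 ≈ -673.89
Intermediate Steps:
n = 18 (n = (27 - 25)*9 = 2*9 = 18)
t(u) = 8/9 + u/18 (t(u) = (16 + u)/18 = (16 + u)*(1/18) = 8/9 + u/18)
O = -672 (O = -24*28 = -672)
O - t(n) = -672 - (8/9 + (1/18)*18) = -672 - (8/9 + 1) = -672 - 1*17/9 = -672 - 17/9 = -6065/9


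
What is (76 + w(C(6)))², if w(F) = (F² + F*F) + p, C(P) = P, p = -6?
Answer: 20164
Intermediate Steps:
w(F) = -6 + 2*F² (w(F) = (F² + F*F) - 6 = (F² + F²) - 6 = 2*F² - 6 = -6 + 2*F²)
(76 + w(C(6)))² = (76 + (-6 + 2*6²))² = (76 + (-6 + 2*36))² = (76 + (-6 + 72))² = (76 + 66)² = 142² = 20164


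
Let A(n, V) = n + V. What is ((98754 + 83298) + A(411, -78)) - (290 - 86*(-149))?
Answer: 169281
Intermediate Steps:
A(n, V) = V + n
((98754 + 83298) + A(411, -78)) - (290 - 86*(-149)) = ((98754 + 83298) + (-78 + 411)) - (290 - 86*(-149)) = (182052 + 333) - (290 + 12814) = 182385 - 1*13104 = 182385 - 13104 = 169281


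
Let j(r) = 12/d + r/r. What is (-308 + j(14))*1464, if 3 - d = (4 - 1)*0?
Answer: -443592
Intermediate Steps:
d = 3 (d = 3 - (4 - 1)*0 = 3 - 3*0 = 3 - 1*0 = 3 + 0 = 3)
j(r) = 5 (j(r) = 12/3 + r/r = 12*(⅓) + 1 = 4 + 1 = 5)
(-308 + j(14))*1464 = (-308 + 5)*1464 = -303*1464 = -443592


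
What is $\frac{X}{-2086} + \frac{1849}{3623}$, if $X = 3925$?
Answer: $- \frac{10363261}{7557578} \approx -1.3712$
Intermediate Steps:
$\frac{X}{-2086} + \frac{1849}{3623} = \frac{3925}{-2086} + \frac{1849}{3623} = 3925 \left(- \frac{1}{2086}\right) + 1849 \cdot \frac{1}{3623} = - \frac{3925}{2086} + \frac{1849}{3623} = - \frac{10363261}{7557578}$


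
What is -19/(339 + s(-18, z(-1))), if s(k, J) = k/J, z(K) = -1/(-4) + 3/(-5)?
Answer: -133/2733 ≈ -0.048664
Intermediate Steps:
z(K) = -7/20 (z(K) = -1*(-¼) + 3*(-⅕) = ¼ - ⅗ = -7/20)
-19/(339 + s(-18, z(-1))) = -19/(339 - 18/(-7/20)) = -19/(339 - 18*(-20/7)) = -19/(339 + 360/7) = -19/2733/7 = -19*7/2733 = -133/2733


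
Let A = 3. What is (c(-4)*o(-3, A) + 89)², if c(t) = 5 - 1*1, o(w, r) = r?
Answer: 10201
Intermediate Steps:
c(t) = 4 (c(t) = 5 - 1 = 4)
(c(-4)*o(-3, A) + 89)² = (4*3 + 89)² = (12 + 89)² = 101² = 10201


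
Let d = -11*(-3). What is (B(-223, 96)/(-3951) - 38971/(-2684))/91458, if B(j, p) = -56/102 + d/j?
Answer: 1751172366101/11030273481223656 ≈ 0.00015876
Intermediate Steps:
d = 33
B(j, p) = -28/51 + 33/j (B(j, p) = -56/102 + 33/j = -56*1/102 + 33/j = -28/51 + 33/j)
(B(-223, 96)/(-3951) - 38971/(-2684))/91458 = ((-28/51 + 33/(-223))/(-3951) - 38971/(-2684))/91458 = ((-28/51 + 33*(-1/223))*(-1/3951) - 38971*(-1/2684))*(1/91458) = ((-28/51 - 33/223)*(-1/3951) + 38971/2684)*(1/91458) = (-7927/11373*(-1/3951) + 38971/2684)*(1/91458) = (7927/44934723 + 38971/2684)*(1/91458) = (1751172366101/120604796532)*(1/91458) = 1751172366101/11030273481223656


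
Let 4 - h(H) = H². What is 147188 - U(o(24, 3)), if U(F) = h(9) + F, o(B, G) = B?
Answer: 147241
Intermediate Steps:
h(H) = 4 - H²
U(F) = -77 + F (U(F) = (4 - 1*9²) + F = (4 - 1*81) + F = (4 - 81) + F = -77 + F)
147188 - U(o(24, 3)) = 147188 - (-77 + 24) = 147188 - 1*(-53) = 147188 + 53 = 147241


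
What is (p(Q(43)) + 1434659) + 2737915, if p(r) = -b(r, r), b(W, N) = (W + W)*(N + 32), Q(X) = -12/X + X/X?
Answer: 7715002092/1849 ≈ 4.1725e+6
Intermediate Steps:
Q(X) = 1 - 12/X (Q(X) = -12/X + 1 = 1 - 12/X)
b(W, N) = 2*W*(32 + N) (b(W, N) = (2*W)*(32 + N) = 2*W*(32 + N))
p(r) = -2*r*(32 + r)
(p(Q(43)) + 1434659) + 2737915 = (-2*(-12 + 43)/43*(32 + (-12 + 43)/43) + 1434659) + 2737915 = (-2*(1/43)*31*(32 + (1/43)*31) + 1434659) + 2737915 = (-2*31/43*(32 + 31/43) + 1434659) + 2737915 = (-2*31/43*1407/43 + 1434659) + 2737915 = (-87234/1849 + 1434659) + 2737915 = 2652597257/1849 + 2737915 = 7715002092/1849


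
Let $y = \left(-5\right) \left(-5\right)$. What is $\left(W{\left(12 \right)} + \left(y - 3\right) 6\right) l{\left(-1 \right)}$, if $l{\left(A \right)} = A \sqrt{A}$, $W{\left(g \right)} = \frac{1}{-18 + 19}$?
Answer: $- 133 i \approx - 133.0 i$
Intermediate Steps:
$W{\left(g \right)} = 1$ ($W{\left(g \right)} = 1^{-1} = 1$)
$y = 25$
$l{\left(A \right)} = A^{\frac{3}{2}}$
$\left(W{\left(12 \right)} + \left(y - 3\right) 6\right) l{\left(-1 \right)} = \left(1 + \left(25 - 3\right) 6\right) \left(-1\right)^{\frac{3}{2}} = \left(1 + 22 \cdot 6\right) \left(- i\right) = \left(1 + 132\right) \left(- i\right) = 133 \left(- i\right) = - 133 i$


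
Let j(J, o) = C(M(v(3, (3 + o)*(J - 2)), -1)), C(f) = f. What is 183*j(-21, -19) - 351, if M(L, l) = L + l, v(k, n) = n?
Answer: 66810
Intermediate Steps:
j(J, o) = -1 + (-2 + J)*(3 + o) (j(J, o) = (3 + o)*(J - 2) - 1 = (3 + o)*(-2 + J) - 1 = (-2 + J)*(3 + o) - 1 = -1 + (-2 + J)*(3 + o))
183*j(-21, -19) - 351 = 183*(-7 - 2*(-19) + 3*(-21) - 21*(-19)) - 351 = 183*(-7 + 38 - 63 + 399) - 351 = 183*367 - 351 = 67161 - 351 = 66810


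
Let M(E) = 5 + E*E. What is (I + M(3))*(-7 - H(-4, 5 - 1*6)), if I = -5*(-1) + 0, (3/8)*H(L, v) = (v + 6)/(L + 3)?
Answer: 361/3 ≈ 120.33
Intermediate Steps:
H(L, v) = 8*(6 + v)/(3*(3 + L)) (H(L, v) = 8*((v + 6)/(L + 3))/3 = 8*((6 + v)/(3 + L))/3 = 8*(6 + v)/(3*(3 + L)))
M(E) = 5 + E**2
I = 5 (I = 5 + 0 = 5)
(I + M(3))*(-7 - H(-4, 5 - 1*6)) = (5 + (5 + 3**2))*(-7 - 8*(6 + (5 - 1*6))/(3*(3 - 4))) = (5 + (5 + 9))*(-7 - 8*(6 + (5 - 6))/(3*(-1))) = (5 + 14)*(-7 - 8*(-1)*(6 - 1)/3) = 19*(-7 - 8*(-1)*5/3) = 19*(-7 - 1*(-40/3)) = 19*(-7 + 40/3) = 19*(19/3) = 361/3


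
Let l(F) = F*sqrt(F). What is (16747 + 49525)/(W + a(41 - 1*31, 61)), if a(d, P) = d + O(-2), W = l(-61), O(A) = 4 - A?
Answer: 1060352/227237 + 4042592*I*sqrt(61)/227237 ≈ 4.6663 + 138.95*I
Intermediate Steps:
l(F) = F**(3/2)
W = -61*I*sqrt(61) (W = (-61)**(3/2) = -61*I*sqrt(61) ≈ -476.43*I)
a(d, P) = 6 + d (a(d, P) = d + (4 - 1*(-2)) = d + (4 + 2) = d + 6 = 6 + d)
(16747 + 49525)/(W + a(41 - 1*31, 61)) = (16747 + 49525)/(-61*I*sqrt(61) + (6 + (41 - 1*31))) = 66272/(-61*I*sqrt(61) + (6 + (41 - 31))) = 66272/(-61*I*sqrt(61) + (6 + 10)) = 66272/(-61*I*sqrt(61) + 16) = 66272/(16 - 61*I*sqrt(61))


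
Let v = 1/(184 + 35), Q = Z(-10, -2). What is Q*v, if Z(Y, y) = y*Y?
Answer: 20/219 ≈ 0.091324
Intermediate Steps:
Z(Y, y) = Y*y
Q = 20 (Q = -10*(-2) = 20)
v = 1/219 ≈ 0.0045662
Q*v = 20*(1/219) = 20/219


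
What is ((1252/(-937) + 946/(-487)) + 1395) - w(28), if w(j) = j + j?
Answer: 609515015/456319 ≈ 1335.7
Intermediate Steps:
w(j) = 2*j
((1252/(-937) + 946/(-487)) + 1395) - w(28) = ((1252/(-937) + 946/(-487)) + 1395) - 2*28 = ((1252*(-1/937) + 946*(-1/487)) + 1395) - 1*56 = ((-1252/937 - 946/487) + 1395) - 56 = (-1496126/456319 + 1395) - 56 = 635068879/456319 - 56 = 609515015/456319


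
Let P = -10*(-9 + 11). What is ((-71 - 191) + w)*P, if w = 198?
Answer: 1280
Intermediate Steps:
P = -20 (P = -10*2 = -20)
((-71 - 191) + w)*P = ((-71 - 191) + 198)*(-20) = (-262 + 198)*(-20) = -64*(-20) = 1280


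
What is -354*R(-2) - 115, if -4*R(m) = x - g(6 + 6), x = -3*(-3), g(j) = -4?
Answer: 2071/2 ≈ 1035.5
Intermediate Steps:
x = 9
R(m) = -13/4 (R(m) = -(9 - 1*(-4))/4 = -(9 + 4)/4 = -1/4*13 = -13/4)
-354*R(-2) - 115 = -354*(-13/4) - 115 = 2301/2 - 115 = 2071/2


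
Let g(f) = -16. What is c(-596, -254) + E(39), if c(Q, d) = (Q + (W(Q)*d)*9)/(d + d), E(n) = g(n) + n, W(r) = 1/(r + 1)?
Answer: 3652157/151130 ≈ 24.166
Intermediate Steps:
W(r) = 1/(1 + r)
E(n) = -16 + n
c(Q, d) = (Q + 9*d/(1 + Q))/(2*d) (c(Q, d) = (Q + (d/(1 + Q))*9)/(d + d) = (Q + (d/(1 + Q))*9)/((2*d)) = (Q + 9*d/(1 + Q))*(1/(2*d)) = (Q + 9*d/(1 + Q))/(2*d))
c(-596, -254) + E(39) = (½)*(9*(-254) - 596*(1 - 596))/(-254*(1 - 596)) + (-16 + 39) = (½)*(-1/254)*(-2286 - 596*(-595))/(-595) + 23 = (½)*(-1/254)*(-1/595)*(-2286 + 354620) + 23 = (½)*(-1/254)*(-1/595)*352334 + 23 = 176167/151130 + 23 = 3652157/151130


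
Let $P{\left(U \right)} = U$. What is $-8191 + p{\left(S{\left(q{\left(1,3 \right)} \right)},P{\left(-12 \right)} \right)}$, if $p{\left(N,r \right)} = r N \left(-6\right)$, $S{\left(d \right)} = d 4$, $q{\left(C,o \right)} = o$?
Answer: $-7327$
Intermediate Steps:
$S{\left(d \right)} = 4 d$
$p{\left(N,r \right)} = - 6 N r$ ($p{\left(N,r \right)} = N r \left(-6\right) = - 6 N r$)
$-8191 + p{\left(S{\left(q{\left(1,3 \right)} \right)},P{\left(-12 \right)} \right)} = -8191 - 6 \cdot 4 \cdot 3 \left(-12\right) = -8191 - 72 \left(-12\right) = -8191 + 864 = -7327$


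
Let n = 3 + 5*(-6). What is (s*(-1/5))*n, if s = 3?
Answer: 81/5 ≈ 16.200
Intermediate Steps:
n = -27 (n = 3 - 30 = -27)
(s*(-1/5))*n = (3*(-1/5))*(-27) = (3*(-1*⅕))*(-27) = (3*(-⅕))*(-27) = -⅗*(-27) = 81/5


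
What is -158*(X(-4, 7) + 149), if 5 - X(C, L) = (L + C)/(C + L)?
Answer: -24174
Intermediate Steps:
X(C, L) = 4 (X(C, L) = 5 - (L + C)/(C + L) = 5 - (C + L)/(C + L) = 5 - 1*1 = 5 - 1 = 4)
-158*(X(-4, 7) + 149) = -158*(4 + 149) = -158*153 = -24174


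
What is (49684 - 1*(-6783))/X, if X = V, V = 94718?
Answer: 56467/94718 ≈ 0.59616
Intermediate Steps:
X = 94718
(49684 - 1*(-6783))/X = (49684 - 1*(-6783))/94718 = (49684 + 6783)*(1/94718) = 56467*(1/94718) = 56467/94718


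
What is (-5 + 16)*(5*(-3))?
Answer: -165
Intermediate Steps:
(-5 + 16)*(5*(-3)) = 11*(-15) = -165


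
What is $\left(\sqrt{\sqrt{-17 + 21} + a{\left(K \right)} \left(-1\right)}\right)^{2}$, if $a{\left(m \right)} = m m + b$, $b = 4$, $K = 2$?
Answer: $-6$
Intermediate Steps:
$a{\left(m \right)} = 4 + m^{2}$ ($a{\left(m \right)} = m m + 4 = m^{2} + 4 = 4 + m^{2}$)
$\left(\sqrt{\sqrt{-17 + 21} + a{\left(K \right)} \left(-1\right)}\right)^{2} = \left(\sqrt{\sqrt{-17 + 21} + \left(4 + 2^{2}\right) \left(-1\right)}\right)^{2} = \left(\sqrt{\sqrt{4} + \left(4 + 4\right) \left(-1\right)}\right)^{2} = \left(\sqrt{2 + 8 \left(-1\right)}\right)^{2} = \left(\sqrt{2 - 8}\right)^{2} = \left(\sqrt{-6}\right)^{2} = \left(i \sqrt{6}\right)^{2} = -6$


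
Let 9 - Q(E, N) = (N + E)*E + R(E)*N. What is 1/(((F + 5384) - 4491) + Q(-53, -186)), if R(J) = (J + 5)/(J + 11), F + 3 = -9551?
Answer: -7/147745 ≈ -4.7379e-5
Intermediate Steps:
F = -9554 (F = -3 - 9551 = -9554)
R(J) = (5 + J)/(11 + J)
Q(E, N) = 9 - E*(E + N) - N*(5 + E)/(11 + E) (Q(E, N) = 9 - ((N + E)*E + ((5 + E)/(11 + E))*N) = 9 - ((E + N)*E + N*(5 + E)/(11 + E)) = 9 - (E*(E + N) + N*(5 + E)/(11 + E)) = 9 + (-E*(E + N) - N*(5 + E)/(11 + E)) = 9 - E*(E + N) - N*(5 + E)/(11 + E))
1/(((F + 5384) - 4491) + Q(-53, -186)) = 1/(((-9554 + 5384) - 4491) + ((11 - 53)*(9 - 1*(-53)² - 1*(-53)*(-186)) - 1*(-186)*(5 - 53))/(11 - 53)) = 1/((-4170 - 4491) + (-42*(9 - 1*2809 - 9858) - 1*(-186)*(-48))/(-42)) = 1/(-8661 - (-42*(9 - 2809 - 9858) - 8928)/42) = 1/(-8661 - (-42*(-12658) - 8928)/42) = 1/(-8661 - (531636 - 8928)/42) = 1/(-8661 - 1/42*522708) = 1/(-8661 - 87118/7) = 1/(-147745/7) = -7/147745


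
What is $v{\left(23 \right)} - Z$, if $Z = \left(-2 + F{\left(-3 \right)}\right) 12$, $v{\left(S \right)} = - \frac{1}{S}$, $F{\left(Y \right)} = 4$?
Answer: $- \frac{553}{23} \approx -24.043$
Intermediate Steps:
$Z = 24$ ($Z = \left(-2 + 4\right) 12 = 2 \cdot 12 = 24$)
$v{\left(23 \right)} - Z = - \frac{1}{23} - 24 = - \frac{553}{23}$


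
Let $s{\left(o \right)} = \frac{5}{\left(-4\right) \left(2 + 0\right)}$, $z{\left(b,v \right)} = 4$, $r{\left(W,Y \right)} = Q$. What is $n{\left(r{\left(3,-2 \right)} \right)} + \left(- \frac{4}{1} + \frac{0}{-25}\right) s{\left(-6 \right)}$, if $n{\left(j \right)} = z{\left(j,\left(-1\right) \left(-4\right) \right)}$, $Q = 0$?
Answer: $\frac{13}{2} \approx 6.5$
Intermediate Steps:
$r{\left(W,Y \right)} = 0$
$n{\left(j \right)} = 4$
$s{\left(o \right)} = - \frac{5}{8}$ ($s{\left(o \right)} = \frac{5}{\left(-4\right) 2} = \frac{5}{-8} = 5 \left(- \frac{1}{8}\right) = - \frac{5}{8}$)
$n{\left(r{\left(3,-2 \right)} \right)} + \left(- \frac{4}{1} + \frac{0}{-25}\right) s{\left(-6 \right)} = 4 + \left(- \frac{4}{1} + \frac{0}{-25}\right) \left(- \frac{5}{8}\right) = 4 + \left(\left(-4\right) 1 + 0 \left(- \frac{1}{25}\right)\right) \left(- \frac{5}{8}\right) = 4 + \left(-4 + 0\right) \left(- \frac{5}{8}\right) = 4 - - \frac{5}{2} = 4 + \frac{5}{2} = \frac{13}{2}$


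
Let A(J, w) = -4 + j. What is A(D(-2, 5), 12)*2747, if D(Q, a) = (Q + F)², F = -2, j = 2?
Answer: -5494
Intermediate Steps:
D(Q, a) = (-2 + Q)² (D(Q, a) = (Q - 2)² = (-2 + Q)²)
A(J, w) = -2 (A(J, w) = -4 + 2 = -2)
A(D(-2, 5), 12)*2747 = -2*2747 = -5494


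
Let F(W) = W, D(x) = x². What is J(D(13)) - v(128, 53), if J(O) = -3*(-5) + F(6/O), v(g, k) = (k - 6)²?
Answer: -370780/169 ≈ -2194.0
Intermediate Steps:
v(g, k) = (-6 + k)²
J(O) = 15 + 6/O (J(O) = -3*(-5) + 6/O = 15 + 6/O)
J(D(13)) - v(128, 53) = (15 + 6/(13²)) - (-6 + 53)² = (15 + 6/169) - 1*47² = (15 + 6*(1/169)) - 1*2209 = (15 + 6/169) - 2209 = 2541/169 - 2209 = -370780/169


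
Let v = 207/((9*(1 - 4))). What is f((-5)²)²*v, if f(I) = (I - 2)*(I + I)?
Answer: -30417500/3 ≈ -1.0139e+7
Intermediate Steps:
f(I) = 2*I*(-2 + I) (f(I) = (-2 + I)*(2*I) = 2*I*(-2 + I))
v = -23/3 (v = 207/((9*(-3))) = 207/(-27) = 207*(-1/27) = -23/3 ≈ -7.6667)
f((-5)²)²*v = (2*(-5)²*(-2 + (-5)²))²*(-23/3) = (2*25*(-2 + 25))²*(-23/3) = (2*25*23)²*(-23/3) = 1150²*(-23/3) = 1322500*(-23/3) = -30417500/3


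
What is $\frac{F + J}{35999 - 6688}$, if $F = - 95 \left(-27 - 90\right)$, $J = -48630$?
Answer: $- \frac{37515}{29311} \approx -1.2799$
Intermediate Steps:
$F = 11115$ ($F = \left(-95\right) \left(-117\right) = 11115$)
$\frac{F + J}{35999 - 6688} = \frac{11115 - 48630}{35999 - 6688} = - \frac{37515}{29311}$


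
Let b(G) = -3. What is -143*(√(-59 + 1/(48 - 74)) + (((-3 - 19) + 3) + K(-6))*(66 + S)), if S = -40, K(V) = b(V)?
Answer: 81796 - 11*I*√39910/2 ≈ 81796.0 - 1098.8*I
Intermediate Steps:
K(V) = -3
-143*(√(-59 + 1/(48 - 74)) + (((-3 - 19) + 3) + K(-6))*(66 + S)) = -143*(√(-59 + 1/(48 - 74)) + (((-3 - 19) + 3) - 3)*(66 - 40)) = -143*(√(-59 + 1/(-26)) + ((-22 + 3) - 3)*26) = -143*(√(-59 - 1/26) + (-19 - 3)*26) = -143*(√(-1535/26) - 22*26) = -143*(I*√39910/26 - 572) = -143*(-572 + I*√39910/26) = 81796 - 11*I*√39910/2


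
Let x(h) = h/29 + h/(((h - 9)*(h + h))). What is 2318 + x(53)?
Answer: 5920229/2552 ≈ 2319.8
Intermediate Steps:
x(h) = 1/(2*(-9 + h)) + h/29 (x(h) = h*(1/29) + h/(((-9 + h)*(2*h))) = h/29 + h/((2*h*(-9 + h))) = h/29 + h*(1/(2*h*(-9 + h))) = h/29 + 1/(2*(-9 + h)) = 1/(2*(-9 + h)) + h/29)
2318 + x(53) = 2318 + (29 - 18*53 + 2*53²)/(58*(-9 + 53)) = 2318 + (1/58)*(29 - 954 + 2*2809)/44 = 2318 + (1/58)*(1/44)*(29 - 954 + 5618) = 2318 + (1/58)*(1/44)*4693 = 2318 + 4693/2552 = 5920229/2552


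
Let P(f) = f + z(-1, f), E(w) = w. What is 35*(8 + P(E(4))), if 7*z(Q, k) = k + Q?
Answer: 435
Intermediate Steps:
z(Q, k) = Q/7 + k/7 (z(Q, k) = (k + Q)/7 = (Q + k)/7 = Q/7 + k/7)
P(f) = -⅐ + 8*f/7 (P(f) = f + ((⅐)*(-1) + f/7) = f + (-⅐ + f/7) = -⅐ + 8*f/7)
35*(8 + P(E(4))) = 35*(8 + (-⅐ + (8/7)*4)) = 35*(8 + (-⅐ + 32/7)) = 35*(8 + 31/7) = 35*(87/7) = 435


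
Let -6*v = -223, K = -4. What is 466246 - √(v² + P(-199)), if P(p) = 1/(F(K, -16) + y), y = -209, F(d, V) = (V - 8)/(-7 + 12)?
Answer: 466246 - √56828169349/6414 ≈ 4.6621e+5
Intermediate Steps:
v = 223/6 (v = -⅙*(-223) = 223/6 ≈ 37.167)
F(d, V) = -8/5 + V/5 (F(d, V) = (-8 + V)/5 = (-8 + V)*(⅕) = -8/5 + V/5)
P(p) = -5/1069 (P(p) = 1/((-8/5 + (⅕)*(-16)) - 209) = 1/((-8/5 - 16/5) - 209) = 1/(-24/5 - 209) = 1/(-1069/5) = -5/1069)
466246 - √(v² + P(-199)) = 466246 - √((223/6)² - 5/1069) = 466246 - √(49729/36 - 5/1069) = 466246 - √(53160121/38484) = 466246 - √56828169349/6414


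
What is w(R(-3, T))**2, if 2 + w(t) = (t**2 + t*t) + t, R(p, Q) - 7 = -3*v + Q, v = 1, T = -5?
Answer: 1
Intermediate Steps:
R(p, Q) = 4 + Q (R(p, Q) = 7 + (-3*1 + Q) = 7 + (-3 + Q) = 4 + Q)
w(t) = -2 + t + 2*t**2 (w(t) = -2 + ((t**2 + t*t) + t) = -2 + ((t**2 + t**2) + t) = -2 + (2*t**2 + t) = -2 + (t + 2*t**2) = -2 + t + 2*t**2)
w(R(-3, T))**2 = (-2 + (4 - 5) + 2*(4 - 5)**2)**2 = (-2 - 1 + 2*(-1)**2)**2 = (-2 - 1 + 2*1)**2 = (-2 - 1 + 2)**2 = (-1)**2 = 1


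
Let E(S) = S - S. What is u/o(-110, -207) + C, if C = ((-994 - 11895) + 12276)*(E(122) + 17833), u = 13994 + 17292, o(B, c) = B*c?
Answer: -124456580522/11385 ≈ -1.0932e+7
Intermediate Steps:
E(S) = 0
u = 31286
C = -10931629 (C = ((-994 - 11895) + 12276)*(0 + 17833) = (-12889 + 12276)*17833 = -613*17833 = -10931629)
u/o(-110, -207) + C = 31286/((-110*(-207))) - 10931629 = 31286/22770 - 10931629 = 31286*(1/22770) - 10931629 = 15643/11385 - 10931629 = -124456580522/11385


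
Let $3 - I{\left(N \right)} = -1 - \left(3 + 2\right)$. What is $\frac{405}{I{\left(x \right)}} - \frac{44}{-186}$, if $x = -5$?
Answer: $\frac{4207}{93} \approx 45.237$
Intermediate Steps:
$I{\left(N \right)} = 9$ ($I{\left(N \right)} = 3 - \left(-1 - \left(3 + 2\right)\right) = 3 - \left(-1 - 5\right) = 3 - -6 = 3 + 6 = 9$)
$\frac{405}{I{\left(x \right)}} - \frac{44}{-186} = \frac{405}{9} - \frac{44}{-186} = 405 \cdot \frac{1}{9} - - \frac{22}{93} = 45 + \frac{22}{93} = \frac{4207}{93}$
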